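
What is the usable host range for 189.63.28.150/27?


Network: 189.63.28.128
Broadcast: 189.63.28.159
First usable = network + 1
Last usable = broadcast - 1
Range: 189.63.28.129 to 189.63.28.158


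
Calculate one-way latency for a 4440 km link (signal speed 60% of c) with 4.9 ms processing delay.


Speed = 0.6 * 3e5 km/s = 180000 km/s
Propagation delay = 4440 / 180000 = 0.0247 s = 24.6667 ms
Processing delay = 4.9 ms
Total one-way latency = 29.5667 ms


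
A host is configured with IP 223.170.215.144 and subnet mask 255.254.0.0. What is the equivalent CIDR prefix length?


Binary: 11111111.11111110.00000000.00000000
Count leading 1s
Prefix: /15


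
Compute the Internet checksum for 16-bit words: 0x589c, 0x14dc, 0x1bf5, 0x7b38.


Sum all words (with carry folding):
+ 0x589c = 0x589c
+ 0x14dc = 0x6d78
+ 0x1bf5 = 0x896d
+ 0x7b38 = 0x04a6
One's complement: ~0x04a6
Checksum = 0xfb59


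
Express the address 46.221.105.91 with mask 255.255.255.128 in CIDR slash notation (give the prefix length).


Binary: 11111111.11111111.11111111.10000000
Count leading 1s
Prefix: /25


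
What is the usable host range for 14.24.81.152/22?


Network: 14.24.80.0
Broadcast: 14.24.83.255
First usable = network + 1
Last usable = broadcast - 1
Range: 14.24.80.1 to 14.24.83.254


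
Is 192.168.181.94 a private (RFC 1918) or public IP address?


RFC 1918 private ranges:
  10.0.0.0/8 (10.0.0.0 - 10.255.255.255)
  172.16.0.0/12 (172.16.0.0 - 172.31.255.255)
  192.168.0.0/16 (192.168.0.0 - 192.168.255.255)
Private (in 192.168.0.0/16)


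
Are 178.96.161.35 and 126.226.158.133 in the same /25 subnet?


Mask: 255.255.255.128
178.96.161.35 AND mask = 178.96.161.0
126.226.158.133 AND mask = 126.226.158.128
No, different subnets (178.96.161.0 vs 126.226.158.128)


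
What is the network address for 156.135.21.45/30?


IP:   10011100.10000111.00010101.00101101
Mask: 11111111.11111111.11111111.11111100
AND operation:
Net:  10011100.10000111.00010101.00101100
Network: 156.135.21.44/30


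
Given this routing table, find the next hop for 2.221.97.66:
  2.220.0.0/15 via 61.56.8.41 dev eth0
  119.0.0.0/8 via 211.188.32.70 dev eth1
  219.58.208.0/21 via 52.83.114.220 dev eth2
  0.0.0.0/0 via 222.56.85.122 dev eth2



Longest prefix match for 2.221.97.66:
  /15 2.220.0.0: MATCH
  /8 119.0.0.0: no
  /21 219.58.208.0: no
  /0 0.0.0.0: MATCH
Selected: next-hop 61.56.8.41 via eth0 (matched /15)


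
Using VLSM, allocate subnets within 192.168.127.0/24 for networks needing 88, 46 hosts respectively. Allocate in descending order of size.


88 hosts -> /25 (126 usable): 192.168.127.0/25
46 hosts -> /26 (62 usable): 192.168.127.128/26
Allocation: 192.168.127.0/25 (88 hosts, 126 usable); 192.168.127.128/26 (46 hosts, 62 usable)


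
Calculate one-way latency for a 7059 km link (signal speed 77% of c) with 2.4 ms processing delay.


Speed = 0.77 * 3e5 km/s = 231000 km/s
Propagation delay = 7059 / 231000 = 0.0306 s = 30.5584 ms
Processing delay = 2.4 ms
Total one-way latency = 32.9584 ms


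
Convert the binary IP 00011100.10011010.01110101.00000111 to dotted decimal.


00011100 = 28
10011010 = 154
01110101 = 117
00000111 = 7
IP: 28.154.117.7


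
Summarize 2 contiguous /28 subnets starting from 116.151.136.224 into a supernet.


Original prefix: /28
Number of subnets: 2 = 2^1
New prefix = 28 - 1 = 27
Supernet: 116.151.136.224/27


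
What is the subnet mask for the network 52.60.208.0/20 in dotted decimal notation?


/20 means 20 network bits, 12 host bits
Binary: 11111111111111111111000000000000
Mask: 255.255.240.0


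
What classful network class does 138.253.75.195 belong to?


First octet: 138
Binary: 10001010
10xxxxxx -> Class B (128-191)
Class B, default mask 255.255.0.0 (/16)


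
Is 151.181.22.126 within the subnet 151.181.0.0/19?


Subnet network: 151.181.0.0
Test IP AND mask: 151.181.0.0
Yes, 151.181.22.126 is in 151.181.0.0/19


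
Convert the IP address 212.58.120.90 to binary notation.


212 = 11010100
58 = 00111010
120 = 01111000
90 = 01011010
Binary: 11010100.00111010.01111000.01011010


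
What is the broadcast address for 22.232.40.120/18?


Network: 22.232.0.0/18
Host bits = 14
Set all host bits to 1:
Broadcast: 22.232.63.255


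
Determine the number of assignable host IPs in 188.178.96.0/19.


Host bits = 32 - 19 = 13
Total addresses = 2^13 = 8192
Usable = total - 2 (network and broadcast)
Usable hosts: 8190


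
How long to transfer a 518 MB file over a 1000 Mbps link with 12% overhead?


Effective throughput = 1000 * (1 - 12/100) = 880 Mbps
File size in Mb = 518 * 8 = 4144 Mb
Time = 4144 / 880
Time = 4.7091 seconds


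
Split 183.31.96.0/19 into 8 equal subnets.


New prefix = 19 + 3 = 22
Each subnet has 1024 addresses
  183.31.96.0/22
  183.31.100.0/22
  183.31.104.0/22
  183.31.108.0/22
  183.31.112.0/22
  183.31.116.0/22
  183.31.120.0/22
  183.31.124.0/22
Subnets: 183.31.96.0/22, 183.31.100.0/22, 183.31.104.0/22, 183.31.108.0/22, 183.31.112.0/22, 183.31.116.0/22, 183.31.120.0/22, 183.31.124.0/22


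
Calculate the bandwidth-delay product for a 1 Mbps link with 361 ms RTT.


BDP = bandwidth * RTT
= 1 Mbps * 361 ms
= 1 * 1e6 * 361 / 1000 bits
= 361000 bits
= 45125 bytes
= 44.0674 KB
BDP = 361000 bits (45125 bytes)


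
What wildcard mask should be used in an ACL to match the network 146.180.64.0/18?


Subnet mask: 255.255.192.0
Wildcard = 255.255.255.255 - subnet mask
255 - 255 = 0
255 - 255 = 0
255 - 192 = 63
255 - 0 = 255
Wildcard: 0.0.63.255


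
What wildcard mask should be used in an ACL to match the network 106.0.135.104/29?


Subnet mask: 255.255.255.248
Wildcard = 255.255.255.255 - subnet mask
255 - 255 = 0
255 - 255 = 0
255 - 255 = 0
255 - 248 = 7
Wildcard: 0.0.0.7


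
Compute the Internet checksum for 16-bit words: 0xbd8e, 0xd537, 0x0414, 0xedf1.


Sum all words (with carry folding):
+ 0xbd8e = 0xbd8e
+ 0xd537 = 0x92c6
+ 0x0414 = 0x96da
+ 0xedf1 = 0x84cc
One's complement: ~0x84cc
Checksum = 0x7b33


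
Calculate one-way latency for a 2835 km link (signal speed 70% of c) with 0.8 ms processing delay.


Speed = 0.7 * 3e5 km/s = 210000 km/s
Propagation delay = 2835 / 210000 = 0.0135 s = 13.5 ms
Processing delay = 0.8 ms
Total one-way latency = 14.3 ms


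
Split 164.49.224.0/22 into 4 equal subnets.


New prefix = 22 + 2 = 24
Each subnet has 256 addresses
  164.49.224.0/24
  164.49.225.0/24
  164.49.226.0/24
  164.49.227.0/24
Subnets: 164.49.224.0/24, 164.49.225.0/24, 164.49.226.0/24, 164.49.227.0/24


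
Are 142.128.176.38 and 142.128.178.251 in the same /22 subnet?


Mask: 255.255.252.0
142.128.176.38 AND mask = 142.128.176.0
142.128.178.251 AND mask = 142.128.176.0
Yes, same subnet (142.128.176.0)


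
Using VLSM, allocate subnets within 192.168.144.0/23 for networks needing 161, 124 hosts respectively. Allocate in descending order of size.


161 hosts -> /24 (254 usable): 192.168.144.0/24
124 hosts -> /25 (126 usable): 192.168.145.0/25
Allocation: 192.168.144.0/24 (161 hosts, 254 usable); 192.168.145.0/25 (124 hosts, 126 usable)


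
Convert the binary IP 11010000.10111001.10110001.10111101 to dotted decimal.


11010000 = 208
10111001 = 185
10110001 = 177
10111101 = 189
IP: 208.185.177.189


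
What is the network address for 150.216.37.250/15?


IP:   10010110.11011000.00100101.11111010
Mask: 11111111.11111110.00000000.00000000
AND operation:
Net:  10010110.11011000.00000000.00000000
Network: 150.216.0.0/15


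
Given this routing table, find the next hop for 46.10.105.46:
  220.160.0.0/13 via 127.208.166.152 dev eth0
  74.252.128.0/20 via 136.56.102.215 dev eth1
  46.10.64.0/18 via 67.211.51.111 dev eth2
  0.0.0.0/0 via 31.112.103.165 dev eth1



Longest prefix match for 46.10.105.46:
  /13 220.160.0.0: no
  /20 74.252.128.0: no
  /18 46.10.64.0: MATCH
  /0 0.0.0.0: MATCH
Selected: next-hop 67.211.51.111 via eth2 (matched /18)


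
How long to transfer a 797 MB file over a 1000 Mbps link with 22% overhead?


Effective throughput = 1000 * (1 - 22/100) = 780 Mbps
File size in Mb = 797 * 8 = 6376 Mb
Time = 6376 / 780
Time = 8.1744 seconds


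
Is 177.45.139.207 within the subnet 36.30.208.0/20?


Subnet network: 36.30.208.0
Test IP AND mask: 177.45.128.0
No, 177.45.139.207 is not in 36.30.208.0/20


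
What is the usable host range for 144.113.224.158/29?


Network: 144.113.224.152
Broadcast: 144.113.224.159
First usable = network + 1
Last usable = broadcast - 1
Range: 144.113.224.153 to 144.113.224.158


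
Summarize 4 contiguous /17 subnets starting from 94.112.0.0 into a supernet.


Original prefix: /17
Number of subnets: 4 = 2^2
New prefix = 17 - 2 = 15
Supernet: 94.112.0.0/15


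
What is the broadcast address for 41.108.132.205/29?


Network: 41.108.132.200/29
Host bits = 3
Set all host bits to 1:
Broadcast: 41.108.132.207


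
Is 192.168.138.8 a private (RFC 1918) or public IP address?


RFC 1918 private ranges:
  10.0.0.0/8 (10.0.0.0 - 10.255.255.255)
  172.16.0.0/12 (172.16.0.0 - 172.31.255.255)
  192.168.0.0/16 (192.168.0.0 - 192.168.255.255)
Private (in 192.168.0.0/16)


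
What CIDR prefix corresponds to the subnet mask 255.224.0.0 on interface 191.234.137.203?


Binary: 11111111.11100000.00000000.00000000
Count leading 1s
Prefix: /11


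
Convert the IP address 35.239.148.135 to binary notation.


35 = 00100011
239 = 11101111
148 = 10010100
135 = 10000111
Binary: 00100011.11101111.10010100.10000111


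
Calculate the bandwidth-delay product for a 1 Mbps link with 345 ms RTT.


BDP = bandwidth * RTT
= 1 Mbps * 345 ms
= 1 * 1e6 * 345 / 1000 bits
= 345000 bits
= 43125 bytes
= 42.1143 KB
BDP = 345000 bits (43125 bytes)


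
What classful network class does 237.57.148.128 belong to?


First octet: 237
Binary: 11101101
1110xxxx -> Class D (224-239)
Class D (multicast), default mask N/A


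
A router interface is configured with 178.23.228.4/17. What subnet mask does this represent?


/17 means 17 network bits, 15 host bits
Binary: 11111111111111111000000000000000
Mask: 255.255.128.0


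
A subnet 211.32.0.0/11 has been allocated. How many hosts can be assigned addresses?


Host bits = 32 - 11 = 21
Total addresses = 2^21 = 2097152
Usable = total - 2 (network and broadcast)
Usable hosts: 2097150


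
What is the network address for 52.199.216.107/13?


IP:   00110100.11000111.11011000.01101011
Mask: 11111111.11111000.00000000.00000000
AND operation:
Net:  00110100.11000000.00000000.00000000
Network: 52.192.0.0/13


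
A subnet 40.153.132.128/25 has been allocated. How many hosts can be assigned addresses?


Host bits = 32 - 25 = 7
Total addresses = 2^7 = 128
Usable = total - 2 (network and broadcast)
Usable hosts: 126


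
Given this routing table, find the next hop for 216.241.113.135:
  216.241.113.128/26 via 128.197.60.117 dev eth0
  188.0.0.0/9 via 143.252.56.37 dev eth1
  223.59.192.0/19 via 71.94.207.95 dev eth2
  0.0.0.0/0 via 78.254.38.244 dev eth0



Longest prefix match for 216.241.113.135:
  /26 216.241.113.128: MATCH
  /9 188.0.0.0: no
  /19 223.59.192.0: no
  /0 0.0.0.0: MATCH
Selected: next-hop 128.197.60.117 via eth0 (matched /26)


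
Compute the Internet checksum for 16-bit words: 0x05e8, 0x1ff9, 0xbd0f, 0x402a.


Sum all words (with carry folding):
+ 0x05e8 = 0x05e8
+ 0x1ff9 = 0x25e1
+ 0xbd0f = 0xe2f0
+ 0x402a = 0x231b
One's complement: ~0x231b
Checksum = 0xdce4


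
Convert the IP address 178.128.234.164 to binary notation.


178 = 10110010
128 = 10000000
234 = 11101010
164 = 10100100
Binary: 10110010.10000000.11101010.10100100


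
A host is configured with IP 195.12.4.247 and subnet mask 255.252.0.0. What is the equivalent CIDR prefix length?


Binary: 11111111.11111100.00000000.00000000
Count leading 1s
Prefix: /14


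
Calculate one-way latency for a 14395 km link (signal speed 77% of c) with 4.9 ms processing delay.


Speed = 0.77 * 3e5 km/s = 231000 km/s
Propagation delay = 14395 / 231000 = 0.0623 s = 62.316 ms
Processing delay = 4.9 ms
Total one-way latency = 67.216 ms


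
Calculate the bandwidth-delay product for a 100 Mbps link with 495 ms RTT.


BDP = bandwidth * RTT
= 100 Mbps * 495 ms
= 100 * 1e6 * 495 / 1000 bits
= 49500000 bits
= 6187500 bytes
= 6042.4805 KB
BDP = 49500000 bits (6187500 bytes)


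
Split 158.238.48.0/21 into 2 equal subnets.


New prefix = 21 + 1 = 22
Each subnet has 1024 addresses
  158.238.48.0/22
  158.238.52.0/22
Subnets: 158.238.48.0/22, 158.238.52.0/22


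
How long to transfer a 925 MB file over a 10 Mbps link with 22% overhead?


Effective throughput = 10 * (1 - 22/100) = 7.8 Mbps
File size in Mb = 925 * 8 = 7400 Mb
Time = 7400 / 7.8
Time = 948.7179 seconds


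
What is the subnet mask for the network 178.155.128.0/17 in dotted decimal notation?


/17 means 17 network bits, 15 host bits
Binary: 11111111111111111000000000000000
Mask: 255.255.128.0


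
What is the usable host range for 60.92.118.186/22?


Network: 60.92.116.0
Broadcast: 60.92.119.255
First usable = network + 1
Last usable = broadcast - 1
Range: 60.92.116.1 to 60.92.119.254


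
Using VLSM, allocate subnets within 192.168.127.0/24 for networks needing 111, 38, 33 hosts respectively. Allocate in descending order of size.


111 hosts -> /25 (126 usable): 192.168.127.0/25
38 hosts -> /26 (62 usable): 192.168.127.128/26
33 hosts -> /26 (62 usable): 192.168.127.192/26
Allocation: 192.168.127.0/25 (111 hosts, 126 usable); 192.168.127.128/26 (38 hosts, 62 usable); 192.168.127.192/26 (33 hosts, 62 usable)


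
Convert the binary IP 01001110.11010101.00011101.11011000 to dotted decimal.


01001110 = 78
11010101 = 213
00011101 = 29
11011000 = 216
IP: 78.213.29.216


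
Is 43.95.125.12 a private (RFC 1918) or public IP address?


RFC 1918 private ranges:
  10.0.0.0/8 (10.0.0.0 - 10.255.255.255)
  172.16.0.0/12 (172.16.0.0 - 172.31.255.255)
  192.168.0.0/16 (192.168.0.0 - 192.168.255.255)
Public (not in any RFC 1918 range)


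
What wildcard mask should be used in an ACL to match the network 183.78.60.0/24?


Subnet mask: 255.255.255.0
Wildcard = 255.255.255.255 - subnet mask
255 - 255 = 0
255 - 255 = 0
255 - 255 = 0
255 - 0 = 255
Wildcard: 0.0.0.255


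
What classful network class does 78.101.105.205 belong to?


First octet: 78
Binary: 01001110
0xxxxxxx -> Class A (1-126)
Class A, default mask 255.0.0.0 (/8)


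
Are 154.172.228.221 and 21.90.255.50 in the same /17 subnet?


Mask: 255.255.128.0
154.172.228.221 AND mask = 154.172.128.0
21.90.255.50 AND mask = 21.90.128.0
No, different subnets (154.172.128.0 vs 21.90.128.0)


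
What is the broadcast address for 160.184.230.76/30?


Network: 160.184.230.76/30
Host bits = 2
Set all host bits to 1:
Broadcast: 160.184.230.79


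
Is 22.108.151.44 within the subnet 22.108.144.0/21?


Subnet network: 22.108.144.0
Test IP AND mask: 22.108.144.0
Yes, 22.108.151.44 is in 22.108.144.0/21


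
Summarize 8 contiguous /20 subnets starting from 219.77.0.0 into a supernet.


Original prefix: /20
Number of subnets: 8 = 2^3
New prefix = 20 - 3 = 17
Supernet: 219.77.0.0/17


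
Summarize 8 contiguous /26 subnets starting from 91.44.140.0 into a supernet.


Original prefix: /26
Number of subnets: 8 = 2^3
New prefix = 26 - 3 = 23
Supernet: 91.44.140.0/23


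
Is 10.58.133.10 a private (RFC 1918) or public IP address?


RFC 1918 private ranges:
  10.0.0.0/8 (10.0.0.0 - 10.255.255.255)
  172.16.0.0/12 (172.16.0.0 - 172.31.255.255)
  192.168.0.0/16 (192.168.0.0 - 192.168.255.255)
Private (in 10.0.0.0/8)


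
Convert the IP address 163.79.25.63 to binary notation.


163 = 10100011
79 = 01001111
25 = 00011001
63 = 00111111
Binary: 10100011.01001111.00011001.00111111


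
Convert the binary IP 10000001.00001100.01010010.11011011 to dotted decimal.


10000001 = 129
00001100 = 12
01010010 = 82
11011011 = 219
IP: 129.12.82.219


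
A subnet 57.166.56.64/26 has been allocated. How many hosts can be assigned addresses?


Host bits = 32 - 26 = 6
Total addresses = 2^6 = 64
Usable = total - 2 (network and broadcast)
Usable hosts: 62


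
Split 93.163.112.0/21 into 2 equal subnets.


New prefix = 21 + 1 = 22
Each subnet has 1024 addresses
  93.163.112.0/22
  93.163.116.0/22
Subnets: 93.163.112.0/22, 93.163.116.0/22


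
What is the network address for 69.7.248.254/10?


IP:   01000101.00000111.11111000.11111110
Mask: 11111111.11000000.00000000.00000000
AND operation:
Net:  01000101.00000000.00000000.00000000
Network: 69.0.0.0/10


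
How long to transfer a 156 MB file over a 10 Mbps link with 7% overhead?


Effective throughput = 10 * (1 - 7/100) = 9.3 Mbps
File size in Mb = 156 * 8 = 1248 Mb
Time = 1248 / 9.3
Time = 134.1935 seconds


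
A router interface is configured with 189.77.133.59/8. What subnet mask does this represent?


/8 means 8 network bits, 24 host bits
Binary: 11111111000000000000000000000000
Mask: 255.0.0.0


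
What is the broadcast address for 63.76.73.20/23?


Network: 63.76.72.0/23
Host bits = 9
Set all host bits to 1:
Broadcast: 63.76.73.255


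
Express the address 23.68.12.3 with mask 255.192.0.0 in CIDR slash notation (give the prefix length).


Binary: 11111111.11000000.00000000.00000000
Count leading 1s
Prefix: /10


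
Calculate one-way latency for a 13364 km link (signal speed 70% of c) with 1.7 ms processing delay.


Speed = 0.7 * 3e5 km/s = 210000 km/s
Propagation delay = 13364 / 210000 = 0.0636 s = 63.6381 ms
Processing delay = 1.7 ms
Total one-way latency = 65.3381 ms


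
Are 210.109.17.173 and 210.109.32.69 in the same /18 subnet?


Mask: 255.255.192.0
210.109.17.173 AND mask = 210.109.0.0
210.109.32.69 AND mask = 210.109.0.0
Yes, same subnet (210.109.0.0)


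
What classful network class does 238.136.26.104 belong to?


First octet: 238
Binary: 11101110
1110xxxx -> Class D (224-239)
Class D (multicast), default mask N/A


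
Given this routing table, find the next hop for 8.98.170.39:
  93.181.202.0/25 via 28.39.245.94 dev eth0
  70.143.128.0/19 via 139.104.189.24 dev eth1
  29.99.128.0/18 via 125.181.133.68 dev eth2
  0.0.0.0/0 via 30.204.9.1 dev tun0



Longest prefix match for 8.98.170.39:
  /25 93.181.202.0: no
  /19 70.143.128.0: no
  /18 29.99.128.0: no
  /0 0.0.0.0: MATCH
Selected: next-hop 30.204.9.1 via tun0 (matched /0)


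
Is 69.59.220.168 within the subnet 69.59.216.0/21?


Subnet network: 69.59.216.0
Test IP AND mask: 69.59.216.0
Yes, 69.59.220.168 is in 69.59.216.0/21


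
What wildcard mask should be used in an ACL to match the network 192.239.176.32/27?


Subnet mask: 255.255.255.224
Wildcard = 255.255.255.255 - subnet mask
255 - 255 = 0
255 - 255 = 0
255 - 255 = 0
255 - 224 = 31
Wildcard: 0.0.0.31


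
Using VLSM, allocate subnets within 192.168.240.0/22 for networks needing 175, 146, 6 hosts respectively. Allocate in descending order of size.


175 hosts -> /24 (254 usable): 192.168.240.0/24
146 hosts -> /24 (254 usable): 192.168.241.0/24
6 hosts -> /29 (6 usable): 192.168.242.0/29
Allocation: 192.168.240.0/24 (175 hosts, 254 usable); 192.168.241.0/24 (146 hosts, 254 usable); 192.168.242.0/29 (6 hosts, 6 usable)


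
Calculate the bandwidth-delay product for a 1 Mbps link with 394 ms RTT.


BDP = bandwidth * RTT
= 1 Mbps * 394 ms
= 1 * 1e6 * 394 / 1000 bits
= 394000 bits
= 49250 bytes
= 48.0957 KB
BDP = 394000 bits (49250 bytes)


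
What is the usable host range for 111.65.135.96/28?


Network: 111.65.135.96
Broadcast: 111.65.135.111
First usable = network + 1
Last usable = broadcast - 1
Range: 111.65.135.97 to 111.65.135.110


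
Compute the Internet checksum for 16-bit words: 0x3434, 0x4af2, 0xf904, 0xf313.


Sum all words (with carry folding):
+ 0x3434 = 0x3434
+ 0x4af2 = 0x7f26
+ 0xf904 = 0x782b
+ 0xf313 = 0x6b3f
One's complement: ~0x6b3f
Checksum = 0x94c0


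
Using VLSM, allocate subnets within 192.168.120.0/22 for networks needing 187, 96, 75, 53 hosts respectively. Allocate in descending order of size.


187 hosts -> /24 (254 usable): 192.168.120.0/24
96 hosts -> /25 (126 usable): 192.168.121.0/25
75 hosts -> /25 (126 usable): 192.168.121.128/25
53 hosts -> /26 (62 usable): 192.168.122.0/26
Allocation: 192.168.120.0/24 (187 hosts, 254 usable); 192.168.121.0/25 (96 hosts, 126 usable); 192.168.121.128/25 (75 hosts, 126 usable); 192.168.122.0/26 (53 hosts, 62 usable)


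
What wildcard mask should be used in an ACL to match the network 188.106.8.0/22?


Subnet mask: 255.255.252.0
Wildcard = 255.255.255.255 - subnet mask
255 - 255 = 0
255 - 255 = 0
255 - 252 = 3
255 - 0 = 255
Wildcard: 0.0.3.255


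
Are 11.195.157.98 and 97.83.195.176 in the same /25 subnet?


Mask: 255.255.255.128
11.195.157.98 AND mask = 11.195.157.0
97.83.195.176 AND mask = 97.83.195.128
No, different subnets (11.195.157.0 vs 97.83.195.128)


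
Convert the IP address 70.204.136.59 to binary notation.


70 = 01000110
204 = 11001100
136 = 10001000
59 = 00111011
Binary: 01000110.11001100.10001000.00111011


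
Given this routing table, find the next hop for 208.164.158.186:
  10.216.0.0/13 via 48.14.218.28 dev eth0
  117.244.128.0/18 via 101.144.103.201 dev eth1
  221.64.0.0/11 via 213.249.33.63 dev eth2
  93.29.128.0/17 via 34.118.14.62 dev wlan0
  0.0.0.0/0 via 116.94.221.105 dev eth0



Longest prefix match for 208.164.158.186:
  /13 10.216.0.0: no
  /18 117.244.128.0: no
  /11 221.64.0.0: no
  /17 93.29.128.0: no
  /0 0.0.0.0: MATCH
Selected: next-hop 116.94.221.105 via eth0 (matched /0)


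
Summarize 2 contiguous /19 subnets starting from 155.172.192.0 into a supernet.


Original prefix: /19
Number of subnets: 2 = 2^1
New prefix = 19 - 1 = 18
Supernet: 155.172.192.0/18


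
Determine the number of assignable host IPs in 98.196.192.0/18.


Host bits = 32 - 18 = 14
Total addresses = 2^14 = 16384
Usable = total - 2 (network and broadcast)
Usable hosts: 16382


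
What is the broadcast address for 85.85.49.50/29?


Network: 85.85.49.48/29
Host bits = 3
Set all host bits to 1:
Broadcast: 85.85.49.55


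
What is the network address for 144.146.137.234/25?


IP:   10010000.10010010.10001001.11101010
Mask: 11111111.11111111.11111111.10000000
AND operation:
Net:  10010000.10010010.10001001.10000000
Network: 144.146.137.128/25


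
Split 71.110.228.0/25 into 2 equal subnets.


New prefix = 25 + 1 = 26
Each subnet has 64 addresses
  71.110.228.0/26
  71.110.228.64/26
Subnets: 71.110.228.0/26, 71.110.228.64/26


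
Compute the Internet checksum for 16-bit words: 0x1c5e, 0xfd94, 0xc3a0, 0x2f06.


Sum all words (with carry folding):
+ 0x1c5e = 0x1c5e
+ 0xfd94 = 0x19f3
+ 0xc3a0 = 0xdd93
+ 0x2f06 = 0x0c9a
One's complement: ~0x0c9a
Checksum = 0xf365


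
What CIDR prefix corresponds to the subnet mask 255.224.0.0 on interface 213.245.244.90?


Binary: 11111111.11100000.00000000.00000000
Count leading 1s
Prefix: /11


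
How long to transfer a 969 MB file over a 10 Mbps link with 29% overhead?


Effective throughput = 10 * (1 - 29/100) = 7.1 Mbps
File size in Mb = 969 * 8 = 7752 Mb
Time = 7752 / 7.1
Time = 1091.831 seconds


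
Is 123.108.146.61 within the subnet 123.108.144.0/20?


Subnet network: 123.108.144.0
Test IP AND mask: 123.108.144.0
Yes, 123.108.146.61 is in 123.108.144.0/20


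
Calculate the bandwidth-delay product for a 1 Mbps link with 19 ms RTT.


BDP = bandwidth * RTT
= 1 Mbps * 19 ms
= 1 * 1e6 * 19 / 1000 bits
= 19000 bits
= 2375 bytes
= 2.3193 KB
BDP = 19000 bits (2375 bytes)


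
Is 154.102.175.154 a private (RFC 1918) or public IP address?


RFC 1918 private ranges:
  10.0.0.0/8 (10.0.0.0 - 10.255.255.255)
  172.16.0.0/12 (172.16.0.0 - 172.31.255.255)
  192.168.0.0/16 (192.168.0.0 - 192.168.255.255)
Public (not in any RFC 1918 range)


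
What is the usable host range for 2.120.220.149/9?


Network: 2.0.0.0
Broadcast: 2.127.255.255
First usable = network + 1
Last usable = broadcast - 1
Range: 2.0.0.1 to 2.127.255.254


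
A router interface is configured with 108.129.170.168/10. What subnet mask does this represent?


/10 means 10 network bits, 22 host bits
Binary: 11111111110000000000000000000000
Mask: 255.192.0.0


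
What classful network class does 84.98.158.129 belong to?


First octet: 84
Binary: 01010100
0xxxxxxx -> Class A (1-126)
Class A, default mask 255.0.0.0 (/8)


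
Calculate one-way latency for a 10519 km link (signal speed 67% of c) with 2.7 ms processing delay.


Speed = 0.67 * 3e5 km/s = 201000 km/s
Propagation delay = 10519 / 201000 = 0.0523 s = 52.3333 ms
Processing delay = 2.7 ms
Total one-way latency = 55.0333 ms


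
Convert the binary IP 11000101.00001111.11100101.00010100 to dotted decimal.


11000101 = 197
00001111 = 15
11100101 = 229
00010100 = 20
IP: 197.15.229.20


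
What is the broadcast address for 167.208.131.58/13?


Network: 167.208.0.0/13
Host bits = 19
Set all host bits to 1:
Broadcast: 167.215.255.255


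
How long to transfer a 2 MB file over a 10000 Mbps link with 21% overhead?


Effective throughput = 10000 * (1 - 21/100) = 7900 Mbps
File size in Mb = 2 * 8 = 16 Mb
Time = 16 / 7900
Time = 0.002 seconds


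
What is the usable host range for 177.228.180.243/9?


Network: 177.128.0.0
Broadcast: 177.255.255.255
First usable = network + 1
Last usable = broadcast - 1
Range: 177.128.0.1 to 177.255.255.254


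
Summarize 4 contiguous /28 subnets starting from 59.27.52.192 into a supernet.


Original prefix: /28
Number of subnets: 4 = 2^2
New prefix = 28 - 2 = 26
Supernet: 59.27.52.192/26


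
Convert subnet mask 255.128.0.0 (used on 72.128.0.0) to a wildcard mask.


Subnet mask: 255.128.0.0
Wildcard = 255.255.255.255 - subnet mask
255 - 255 = 0
255 - 128 = 127
255 - 0 = 255
255 - 0 = 255
Wildcard: 0.127.255.255


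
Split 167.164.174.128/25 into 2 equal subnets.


New prefix = 25 + 1 = 26
Each subnet has 64 addresses
  167.164.174.128/26
  167.164.174.192/26
Subnets: 167.164.174.128/26, 167.164.174.192/26


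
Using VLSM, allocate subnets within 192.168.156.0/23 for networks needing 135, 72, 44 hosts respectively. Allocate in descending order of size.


135 hosts -> /24 (254 usable): 192.168.156.0/24
72 hosts -> /25 (126 usable): 192.168.157.0/25
44 hosts -> /26 (62 usable): 192.168.157.128/26
Allocation: 192.168.156.0/24 (135 hosts, 254 usable); 192.168.157.0/25 (72 hosts, 126 usable); 192.168.157.128/26 (44 hosts, 62 usable)


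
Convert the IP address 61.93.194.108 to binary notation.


61 = 00111101
93 = 01011101
194 = 11000010
108 = 01101100
Binary: 00111101.01011101.11000010.01101100


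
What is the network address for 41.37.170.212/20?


IP:   00101001.00100101.10101010.11010100
Mask: 11111111.11111111.11110000.00000000
AND operation:
Net:  00101001.00100101.10100000.00000000
Network: 41.37.160.0/20


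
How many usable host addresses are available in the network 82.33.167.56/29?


Host bits = 32 - 29 = 3
Total addresses = 2^3 = 8
Usable = total - 2 (network and broadcast)
Usable hosts: 6


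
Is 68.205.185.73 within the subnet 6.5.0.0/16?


Subnet network: 6.5.0.0
Test IP AND mask: 68.205.0.0
No, 68.205.185.73 is not in 6.5.0.0/16


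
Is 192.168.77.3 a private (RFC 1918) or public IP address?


RFC 1918 private ranges:
  10.0.0.0/8 (10.0.0.0 - 10.255.255.255)
  172.16.0.0/12 (172.16.0.0 - 172.31.255.255)
  192.168.0.0/16 (192.168.0.0 - 192.168.255.255)
Private (in 192.168.0.0/16)


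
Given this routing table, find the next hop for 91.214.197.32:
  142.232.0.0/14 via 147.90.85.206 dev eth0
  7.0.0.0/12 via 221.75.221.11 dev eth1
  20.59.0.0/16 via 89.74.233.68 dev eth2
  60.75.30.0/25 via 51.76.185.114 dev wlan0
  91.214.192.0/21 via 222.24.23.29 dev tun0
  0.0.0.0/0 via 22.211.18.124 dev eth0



Longest prefix match for 91.214.197.32:
  /14 142.232.0.0: no
  /12 7.0.0.0: no
  /16 20.59.0.0: no
  /25 60.75.30.0: no
  /21 91.214.192.0: MATCH
  /0 0.0.0.0: MATCH
Selected: next-hop 222.24.23.29 via tun0 (matched /21)


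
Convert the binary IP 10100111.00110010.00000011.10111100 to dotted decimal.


10100111 = 167
00110010 = 50
00000011 = 3
10111100 = 188
IP: 167.50.3.188


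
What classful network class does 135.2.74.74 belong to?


First octet: 135
Binary: 10000111
10xxxxxx -> Class B (128-191)
Class B, default mask 255.255.0.0 (/16)


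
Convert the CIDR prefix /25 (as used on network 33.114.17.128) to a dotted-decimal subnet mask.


/25 means 25 network bits, 7 host bits
Binary: 11111111111111111111111110000000
Mask: 255.255.255.128


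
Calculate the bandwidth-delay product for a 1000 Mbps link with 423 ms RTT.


BDP = bandwidth * RTT
= 1000 Mbps * 423 ms
= 1000 * 1e6 * 423 / 1000 bits
= 423000000 bits
= 52875000 bytes
= 51635.7422 KB
BDP = 423000000 bits (52875000 bytes)


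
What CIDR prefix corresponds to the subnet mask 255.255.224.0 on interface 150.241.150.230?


Binary: 11111111.11111111.11100000.00000000
Count leading 1s
Prefix: /19


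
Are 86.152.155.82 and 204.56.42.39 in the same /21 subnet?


Mask: 255.255.248.0
86.152.155.82 AND mask = 86.152.152.0
204.56.42.39 AND mask = 204.56.40.0
No, different subnets (86.152.152.0 vs 204.56.40.0)


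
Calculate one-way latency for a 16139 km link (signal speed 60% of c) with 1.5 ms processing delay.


Speed = 0.6 * 3e5 km/s = 180000 km/s
Propagation delay = 16139 / 180000 = 0.0897 s = 89.6611 ms
Processing delay = 1.5 ms
Total one-way latency = 91.1611 ms


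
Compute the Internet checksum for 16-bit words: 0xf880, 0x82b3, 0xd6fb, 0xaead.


Sum all words (with carry folding):
+ 0xf880 = 0xf880
+ 0x82b3 = 0x7b34
+ 0xd6fb = 0x5230
+ 0xaead = 0x00de
One's complement: ~0x00de
Checksum = 0xff21


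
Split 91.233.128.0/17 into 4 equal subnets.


New prefix = 17 + 2 = 19
Each subnet has 8192 addresses
  91.233.128.0/19
  91.233.160.0/19
  91.233.192.0/19
  91.233.224.0/19
Subnets: 91.233.128.0/19, 91.233.160.0/19, 91.233.192.0/19, 91.233.224.0/19


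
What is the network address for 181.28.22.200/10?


IP:   10110101.00011100.00010110.11001000
Mask: 11111111.11000000.00000000.00000000
AND operation:
Net:  10110101.00000000.00000000.00000000
Network: 181.0.0.0/10


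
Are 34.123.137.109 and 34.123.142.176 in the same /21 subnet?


Mask: 255.255.248.0
34.123.137.109 AND mask = 34.123.136.0
34.123.142.176 AND mask = 34.123.136.0
Yes, same subnet (34.123.136.0)


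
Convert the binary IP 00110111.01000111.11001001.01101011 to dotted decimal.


00110111 = 55
01000111 = 71
11001001 = 201
01101011 = 107
IP: 55.71.201.107


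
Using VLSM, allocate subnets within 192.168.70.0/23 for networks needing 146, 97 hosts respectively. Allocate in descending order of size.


146 hosts -> /24 (254 usable): 192.168.70.0/24
97 hosts -> /25 (126 usable): 192.168.71.0/25
Allocation: 192.168.70.0/24 (146 hosts, 254 usable); 192.168.71.0/25 (97 hosts, 126 usable)


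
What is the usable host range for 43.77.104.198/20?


Network: 43.77.96.0
Broadcast: 43.77.111.255
First usable = network + 1
Last usable = broadcast - 1
Range: 43.77.96.1 to 43.77.111.254


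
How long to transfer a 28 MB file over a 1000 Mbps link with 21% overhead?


Effective throughput = 1000 * (1 - 21/100) = 790 Mbps
File size in Mb = 28 * 8 = 224 Mb
Time = 224 / 790
Time = 0.2835 seconds


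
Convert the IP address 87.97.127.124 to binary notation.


87 = 01010111
97 = 01100001
127 = 01111111
124 = 01111100
Binary: 01010111.01100001.01111111.01111100


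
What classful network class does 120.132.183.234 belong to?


First octet: 120
Binary: 01111000
0xxxxxxx -> Class A (1-126)
Class A, default mask 255.0.0.0 (/8)


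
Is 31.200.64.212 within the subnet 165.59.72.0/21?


Subnet network: 165.59.72.0
Test IP AND mask: 31.200.64.0
No, 31.200.64.212 is not in 165.59.72.0/21


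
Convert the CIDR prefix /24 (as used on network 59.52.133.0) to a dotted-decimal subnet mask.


/24 means 24 network bits, 8 host bits
Binary: 11111111111111111111111100000000
Mask: 255.255.255.0


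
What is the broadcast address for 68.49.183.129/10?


Network: 68.0.0.0/10
Host bits = 22
Set all host bits to 1:
Broadcast: 68.63.255.255


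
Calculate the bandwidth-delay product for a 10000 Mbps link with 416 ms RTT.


BDP = bandwidth * RTT
= 10000 Mbps * 416 ms
= 10000 * 1e6 * 416 / 1000 bits
= 4160000000 bits
= 520000000 bytes
= 507812.5 KB
BDP = 4160000000 bits (520000000 bytes)


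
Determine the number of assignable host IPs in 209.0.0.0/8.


Host bits = 32 - 8 = 24
Total addresses = 2^24 = 16777216
Usable = total - 2 (network and broadcast)
Usable hosts: 16777214


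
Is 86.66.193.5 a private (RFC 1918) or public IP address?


RFC 1918 private ranges:
  10.0.0.0/8 (10.0.0.0 - 10.255.255.255)
  172.16.0.0/12 (172.16.0.0 - 172.31.255.255)
  192.168.0.0/16 (192.168.0.0 - 192.168.255.255)
Public (not in any RFC 1918 range)


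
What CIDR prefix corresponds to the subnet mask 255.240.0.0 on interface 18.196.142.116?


Binary: 11111111.11110000.00000000.00000000
Count leading 1s
Prefix: /12


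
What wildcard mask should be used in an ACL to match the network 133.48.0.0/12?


Subnet mask: 255.240.0.0
Wildcard = 255.255.255.255 - subnet mask
255 - 255 = 0
255 - 240 = 15
255 - 0 = 255
255 - 0 = 255
Wildcard: 0.15.255.255


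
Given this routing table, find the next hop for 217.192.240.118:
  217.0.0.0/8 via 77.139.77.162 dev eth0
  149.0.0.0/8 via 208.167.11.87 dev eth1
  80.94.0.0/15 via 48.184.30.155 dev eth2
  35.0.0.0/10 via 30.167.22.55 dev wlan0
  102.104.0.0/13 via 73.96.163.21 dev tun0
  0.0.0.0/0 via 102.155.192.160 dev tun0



Longest prefix match for 217.192.240.118:
  /8 217.0.0.0: MATCH
  /8 149.0.0.0: no
  /15 80.94.0.0: no
  /10 35.0.0.0: no
  /13 102.104.0.0: no
  /0 0.0.0.0: MATCH
Selected: next-hop 77.139.77.162 via eth0 (matched /8)


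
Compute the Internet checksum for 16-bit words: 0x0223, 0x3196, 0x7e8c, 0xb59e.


Sum all words (with carry folding):
+ 0x0223 = 0x0223
+ 0x3196 = 0x33b9
+ 0x7e8c = 0xb245
+ 0xb59e = 0x67e4
One's complement: ~0x67e4
Checksum = 0x981b


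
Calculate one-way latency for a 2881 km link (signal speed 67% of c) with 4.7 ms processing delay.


Speed = 0.67 * 3e5 km/s = 201000 km/s
Propagation delay = 2881 / 201000 = 0.0143 s = 14.3333 ms
Processing delay = 4.7 ms
Total one-way latency = 19.0333 ms


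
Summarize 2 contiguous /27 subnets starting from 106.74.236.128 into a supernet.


Original prefix: /27
Number of subnets: 2 = 2^1
New prefix = 27 - 1 = 26
Supernet: 106.74.236.128/26


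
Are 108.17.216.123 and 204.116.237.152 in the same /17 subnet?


Mask: 255.255.128.0
108.17.216.123 AND mask = 108.17.128.0
204.116.237.152 AND mask = 204.116.128.0
No, different subnets (108.17.128.0 vs 204.116.128.0)


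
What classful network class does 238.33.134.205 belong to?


First octet: 238
Binary: 11101110
1110xxxx -> Class D (224-239)
Class D (multicast), default mask N/A


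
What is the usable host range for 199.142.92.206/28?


Network: 199.142.92.192
Broadcast: 199.142.92.207
First usable = network + 1
Last usable = broadcast - 1
Range: 199.142.92.193 to 199.142.92.206


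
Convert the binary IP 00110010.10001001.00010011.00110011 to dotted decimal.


00110010 = 50
10001001 = 137
00010011 = 19
00110011 = 51
IP: 50.137.19.51


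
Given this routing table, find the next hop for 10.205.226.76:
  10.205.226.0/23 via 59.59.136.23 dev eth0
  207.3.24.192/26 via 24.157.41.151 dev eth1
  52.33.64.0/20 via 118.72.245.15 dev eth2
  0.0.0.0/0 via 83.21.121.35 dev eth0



Longest prefix match for 10.205.226.76:
  /23 10.205.226.0: MATCH
  /26 207.3.24.192: no
  /20 52.33.64.0: no
  /0 0.0.0.0: MATCH
Selected: next-hop 59.59.136.23 via eth0 (matched /23)


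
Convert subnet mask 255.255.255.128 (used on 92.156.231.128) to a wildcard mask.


Subnet mask: 255.255.255.128
Wildcard = 255.255.255.255 - subnet mask
255 - 255 = 0
255 - 255 = 0
255 - 255 = 0
255 - 128 = 127
Wildcard: 0.0.0.127


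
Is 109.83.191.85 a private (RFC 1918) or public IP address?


RFC 1918 private ranges:
  10.0.0.0/8 (10.0.0.0 - 10.255.255.255)
  172.16.0.0/12 (172.16.0.0 - 172.31.255.255)
  192.168.0.0/16 (192.168.0.0 - 192.168.255.255)
Public (not in any RFC 1918 range)


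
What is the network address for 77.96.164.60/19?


IP:   01001101.01100000.10100100.00111100
Mask: 11111111.11111111.11100000.00000000
AND operation:
Net:  01001101.01100000.10100000.00000000
Network: 77.96.160.0/19


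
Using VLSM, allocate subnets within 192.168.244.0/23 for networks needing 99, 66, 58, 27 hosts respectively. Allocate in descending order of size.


99 hosts -> /25 (126 usable): 192.168.244.0/25
66 hosts -> /25 (126 usable): 192.168.244.128/25
58 hosts -> /26 (62 usable): 192.168.245.0/26
27 hosts -> /27 (30 usable): 192.168.245.64/27
Allocation: 192.168.244.0/25 (99 hosts, 126 usable); 192.168.244.128/25 (66 hosts, 126 usable); 192.168.245.0/26 (58 hosts, 62 usable); 192.168.245.64/27 (27 hosts, 30 usable)


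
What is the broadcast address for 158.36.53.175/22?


Network: 158.36.52.0/22
Host bits = 10
Set all host bits to 1:
Broadcast: 158.36.55.255


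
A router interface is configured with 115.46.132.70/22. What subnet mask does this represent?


/22 means 22 network bits, 10 host bits
Binary: 11111111111111111111110000000000
Mask: 255.255.252.0


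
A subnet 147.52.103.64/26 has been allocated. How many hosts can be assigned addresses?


Host bits = 32 - 26 = 6
Total addresses = 2^6 = 64
Usable = total - 2 (network and broadcast)
Usable hosts: 62


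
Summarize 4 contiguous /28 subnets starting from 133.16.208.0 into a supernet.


Original prefix: /28
Number of subnets: 4 = 2^2
New prefix = 28 - 2 = 26
Supernet: 133.16.208.0/26


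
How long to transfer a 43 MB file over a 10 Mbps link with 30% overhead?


Effective throughput = 10 * (1 - 30/100) = 7 Mbps
File size in Mb = 43 * 8 = 344 Mb
Time = 344 / 7
Time = 49.1429 seconds


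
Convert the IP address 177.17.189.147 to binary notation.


177 = 10110001
17 = 00010001
189 = 10111101
147 = 10010011
Binary: 10110001.00010001.10111101.10010011


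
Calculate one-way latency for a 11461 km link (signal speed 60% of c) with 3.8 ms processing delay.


Speed = 0.6 * 3e5 km/s = 180000 km/s
Propagation delay = 11461 / 180000 = 0.0637 s = 63.6722 ms
Processing delay = 3.8 ms
Total one-way latency = 67.4722 ms


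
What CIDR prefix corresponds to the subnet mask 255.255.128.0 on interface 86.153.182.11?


Binary: 11111111.11111111.10000000.00000000
Count leading 1s
Prefix: /17


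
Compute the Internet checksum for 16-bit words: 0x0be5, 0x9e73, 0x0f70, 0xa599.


Sum all words (with carry folding):
+ 0x0be5 = 0x0be5
+ 0x9e73 = 0xaa58
+ 0x0f70 = 0xb9c8
+ 0xa599 = 0x5f62
One's complement: ~0x5f62
Checksum = 0xa09d


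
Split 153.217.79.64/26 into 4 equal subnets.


New prefix = 26 + 2 = 28
Each subnet has 16 addresses
  153.217.79.64/28
  153.217.79.80/28
  153.217.79.96/28
  153.217.79.112/28
Subnets: 153.217.79.64/28, 153.217.79.80/28, 153.217.79.96/28, 153.217.79.112/28


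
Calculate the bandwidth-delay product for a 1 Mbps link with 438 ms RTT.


BDP = bandwidth * RTT
= 1 Mbps * 438 ms
= 1 * 1e6 * 438 / 1000 bits
= 438000 bits
= 54750 bytes
= 53.4668 KB
BDP = 438000 bits (54750 bytes)


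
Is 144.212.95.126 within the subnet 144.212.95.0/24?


Subnet network: 144.212.95.0
Test IP AND mask: 144.212.95.0
Yes, 144.212.95.126 is in 144.212.95.0/24


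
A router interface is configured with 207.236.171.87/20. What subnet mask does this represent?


/20 means 20 network bits, 12 host bits
Binary: 11111111111111111111000000000000
Mask: 255.255.240.0
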